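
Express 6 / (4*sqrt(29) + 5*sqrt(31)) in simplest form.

Multiply numerator and denominator by -5*sqrt(31) + 4*sqrt(29).
Denominator becomes -311; numerator becomes -30*sqrt(31) + 24*sqrt(29).

(-24*sqrt(29) + 30*sqrt(31))/311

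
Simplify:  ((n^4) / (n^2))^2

n^4

Inside the bracket: n^2
Raise to the power 2: n^4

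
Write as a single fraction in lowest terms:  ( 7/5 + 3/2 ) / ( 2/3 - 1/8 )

348/65

Numerator: 7/5 + 3/2 = 29/10
Denominator: 2/3 - 1/8 = 13/24
Divide: (29/10) · (24/13) = 348/65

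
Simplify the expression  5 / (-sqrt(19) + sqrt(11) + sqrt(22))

Group as (sqrt(11) + sqrt(22)) - sqrt(19); multiply by (sqrt(11) + sqrt(22)) + sqrt(19), then rationalise the remaining surd.

(-35*sqrt(19) + 20*sqrt(22) + 75*sqrt(11) + 55*sqrt(38))/386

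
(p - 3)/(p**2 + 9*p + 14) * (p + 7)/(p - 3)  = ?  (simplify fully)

1/(p + 2)

Factor: p**2 + 9*p + 14 = (p + 7)*(p + 2)
Cancel the common factors (p - 3), (p + 7).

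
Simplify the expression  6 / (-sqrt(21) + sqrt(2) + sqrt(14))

(10*sqrt(21) + 18*sqrt(14) + 66*sqrt(2) + 56*sqrt(3))/29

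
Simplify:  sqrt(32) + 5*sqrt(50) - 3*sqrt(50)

14*sqrt(2)

sqrt(32) = 4*sqrt(2); 5*sqrt(50) = 25*sqrt(2); 3*sqrt(50) = 15*sqrt(2)
Combine: (4 + 25 - 15)·sqrt(2) = 14*sqrt(2)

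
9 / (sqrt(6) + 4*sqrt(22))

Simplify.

(-9*sqrt(6) + 36*sqrt(22))/346

Multiply numerator and denominator by -4*sqrt(22) + sqrt(6).
Denominator becomes -346; numerator becomes -36*sqrt(22) + 9*sqrt(6).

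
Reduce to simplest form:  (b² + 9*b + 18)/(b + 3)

Factor: b² + 9*b + 18 = (b + 6)·(b + 3)
Cancel the common factor (b + 3).

b + 6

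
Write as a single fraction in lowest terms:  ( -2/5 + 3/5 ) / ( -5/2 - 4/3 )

-6/115

Numerator: -2/5 + 3/5 = 1/5
Denominator: -5/2 - 4/3 = -23/6
Divide: (1/5) · (-6/23) = -6/115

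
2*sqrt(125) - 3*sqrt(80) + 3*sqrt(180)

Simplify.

16*sqrt(5)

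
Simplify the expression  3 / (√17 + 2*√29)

(-√17 + 2*√29)/33

Multiply numerator and denominator by -√17 + 2*√29.
Denominator becomes 99; numerator becomes -3*√17 + 6*√29.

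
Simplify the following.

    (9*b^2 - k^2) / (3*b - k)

3*b + k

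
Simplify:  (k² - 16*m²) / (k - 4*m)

Factor k^2 - (4*m)^2 and cancel (k - 4*m).

k + 4*m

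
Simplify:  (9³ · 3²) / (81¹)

3^4

9³ = 3^6; 3² = 3^2; 81¹ = 3^4
Combine exponents: 3^4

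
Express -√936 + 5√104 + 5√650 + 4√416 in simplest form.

45*√26

√936 = 6*√26; 5√104 = 10*√26; 5√650 = 25*√26; 4√416 = 16*√26
Combine: (-6 + 10 + 25 + 16)·√26 = 45*√26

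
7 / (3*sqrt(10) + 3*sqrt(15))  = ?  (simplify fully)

Multiply numerator and denominator by -3*sqrt(10) + 3*sqrt(15).
Denominator becomes 45; numerator becomes -21*sqrt(10) + 21*sqrt(15).

(-7*sqrt(10) + 7*sqrt(15))/15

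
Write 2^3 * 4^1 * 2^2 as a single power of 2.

2^3 = 2^3; 4^1 = 2^2; 2^2 = 2^2
Combine exponents: 2^7

2^7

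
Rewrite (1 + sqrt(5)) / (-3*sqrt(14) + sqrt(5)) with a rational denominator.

Multiply numerator and denominator by sqrt(5) + 3*sqrt(14).
Denominator becomes -121; numerator becomes sqrt(5) + 5 + 3*sqrt(14) + 3*sqrt(70).

(-3*sqrt(70) - 3*sqrt(14) - 5 - sqrt(5))/121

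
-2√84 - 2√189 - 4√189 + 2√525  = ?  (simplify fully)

2√84 = 4*√21; 2√189 = 6*√21; 4√189 = 12*√21; 2√525 = 10*√21
Combine: (-4 - 6 - 12 + 10)·√21 = -12*√21

-12*√21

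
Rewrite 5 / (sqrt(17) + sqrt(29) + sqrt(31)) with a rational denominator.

Group as (sqrt(17) + sqrt(29)) + sqrt(31); multiply by (sqrt(17) + sqrt(29)) - sqrt(31), then rationalise the remaining surd.

(-10*sqrt(15283) + 75*sqrt(31) + 95*sqrt(29) + 215*sqrt(17))/1747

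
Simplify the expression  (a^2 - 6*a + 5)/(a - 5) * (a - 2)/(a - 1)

Factor: a^2 - 6*a + 5 = (a - 5)*(a - 1)
Cancel the common factors (a - 1), (a - 5).

a - 2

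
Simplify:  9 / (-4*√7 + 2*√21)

Multiply numerator and denominator by 2*√21 + 4*√7.
Denominator becomes -28; numerator becomes 18*√21 + 36*√7.

(-18*√7 - 9*√21)/14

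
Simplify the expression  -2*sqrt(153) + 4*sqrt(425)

2*sqrt(153) = 6*sqrt(17); 4*sqrt(425) = 20*sqrt(17)
Combine: (-6 + 20)·sqrt(17) = 14*sqrt(17)

14*sqrt(17)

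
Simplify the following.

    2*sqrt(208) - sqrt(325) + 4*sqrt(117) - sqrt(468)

2*sqrt(208) = 8*sqrt(13); sqrt(325) = 5*sqrt(13); 4*sqrt(117) = 12*sqrt(13); sqrt(468) = 6*sqrt(13)
Combine: (8 - 5 + 12 - 6)·sqrt(13) = 9*sqrt(13)

9*sqrt(13)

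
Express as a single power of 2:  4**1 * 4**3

2**8

4**1 = 2**2; 4**3 = 2**6
Combine exponents: 2**8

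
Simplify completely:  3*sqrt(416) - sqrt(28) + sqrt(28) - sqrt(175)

3*sqrt(416) = 12*sqrt(26); sqrt(28) = 2*sqrt(7); sqrt(28) = 2*sqrt(7); sqrt(175) = 5*sqrt(7)

-5*sqrt(7) + 12*sqrt(26)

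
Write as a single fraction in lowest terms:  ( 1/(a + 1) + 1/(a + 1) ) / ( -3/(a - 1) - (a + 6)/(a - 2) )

(-2*a^2 + 6*a - 4)/(a^3 + 9*a^2 - 4*a - 12)

Numerator: 1/(a + 1) + 1/(a + 1) = 2/(a + 1)
Denominator: -3/(a - 1) - (a + 6)/(a - 2) = (-a^2 - 8*a + 12)/(a^2 - 3*a + 2)
Divide: (2/(a + 1)) · ((a^2 - 3*a + 2)/(-a^2 - 8*a + 12)) = (-2*a^2 + 6*a - 4)/(a^3 + 9*a^2 - 4*a - 12)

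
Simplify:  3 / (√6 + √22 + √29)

Group as (√6 + √29) + √22; multiply by (√6 + √29) - √22, then rationalise the remaining surd.

(-12*√957 - 3*√29 + 39*√22 + 135*√6)/527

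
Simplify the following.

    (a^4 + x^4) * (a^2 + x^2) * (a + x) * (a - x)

a^8 - x^8

Pair the conjugate factors: (a+x)(a-x) = a^2 - x^2, then repeat with the next factor.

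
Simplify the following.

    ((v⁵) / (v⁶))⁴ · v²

v^(-2)

Inside the bracket: (v^-1)
Raise to the power 4: (v^-4)
Multiply by v²: add exponents.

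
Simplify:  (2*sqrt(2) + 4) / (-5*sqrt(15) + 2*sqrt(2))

Multiply numerator and denominator by 2*sqrt(2) + 5*sqrt(15).
Denominator becomes -367; numerator becomes 8 + 8*sqrt(2) + 10*sqrt(30) + 20*sqrt(15).

(-20*sqrt(15) - 10*sqrt(30) - 8*sqrt(2) - 8)/367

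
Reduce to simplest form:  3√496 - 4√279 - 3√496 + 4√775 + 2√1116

20*√31

3√496 = 12*√31; 4√279 = 12*√31; 3√496 = 12*√31; 4√775 = 20*√31; 2√1116 = 12*√31
Combine: (12 - 12 - 12 + 20 + 12)·√31 = 20*√31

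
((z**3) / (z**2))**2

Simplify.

z**2

Inside the bracket: z**1
Raise to the power 2: z**2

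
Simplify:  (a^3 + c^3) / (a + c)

c^3 + a^3 = (a + c)(a^2 - a*c + c^2).

a^2 - a*c + c^2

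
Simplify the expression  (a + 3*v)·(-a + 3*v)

(3*v)^2 - (a)^2 = -a² + 9*v².

-a² + 9*v²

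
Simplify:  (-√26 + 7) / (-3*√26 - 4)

Multiply numerator and denominator by -4 + 3*√26.
Denominator becomes -218; numerator becomes -106 + 25*√26.

(-25*√26 + 106)/218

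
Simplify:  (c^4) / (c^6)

Quotient: (c^-2)

c^(-2)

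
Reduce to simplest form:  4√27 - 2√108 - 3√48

-12*√3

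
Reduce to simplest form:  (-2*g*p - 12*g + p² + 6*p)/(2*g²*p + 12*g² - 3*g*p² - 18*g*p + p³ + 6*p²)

Factor: -2*g*p - 12*g + p² + 6*p = (-2*g + p)·(p + 6);  2*g²*p + 12*g² - 3*g*p² - 18*g*p + p³ + 6*p² = (p + 6)·(-2*g + p)·(-g + p)
Cancel the common factors (-2*g + p), (p + 6).

1/(-g + p)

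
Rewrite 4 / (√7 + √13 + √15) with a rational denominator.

Group as (√7 + √13) + √15; multiply by (√7 + √13) - √15, then rationalise the remaining surd.

(-8*√1365 + 20*√15 + 36*√13 + 84*√7)/339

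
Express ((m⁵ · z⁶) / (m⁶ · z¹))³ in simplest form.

z^15/m³

Inside the bracket: (m^-1) · z⁵
Raise to the power 3: (m^-3) · z^15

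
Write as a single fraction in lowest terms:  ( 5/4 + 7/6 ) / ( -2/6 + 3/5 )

Numerator: 5/4 + 7/6 = 29/12
Denominator: -2/6 + 3/5 = 4/15
Divide: (29/12) · (15/4) = 145/16

145/16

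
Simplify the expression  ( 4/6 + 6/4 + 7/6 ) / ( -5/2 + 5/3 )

-4

Numerator: 4/6 + 6/4 + 7/6 = 10/3
Denominator: -5/2 + 5/3 = -5/6
Divide: (10/3) · (-6/5) = -4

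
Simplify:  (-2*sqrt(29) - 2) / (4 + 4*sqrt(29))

-1/2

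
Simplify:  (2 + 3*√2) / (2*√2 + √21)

(-12 - 4*√2 + 2*√21 + 3*√42)/13

Multiply numerator and denominator by -√21 + 2*√2.
Denominator becomes -13; numerator becomes -3*√42 - 2*√21 + 4*√2 + 12.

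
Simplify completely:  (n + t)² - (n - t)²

Only the odd-power cross terms survive.

4*n*t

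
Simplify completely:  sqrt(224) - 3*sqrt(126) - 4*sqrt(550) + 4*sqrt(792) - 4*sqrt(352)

sqrt(224) = 4*sqrt(14); 3*sqrt(126) = 9*sqrt(14); 4*sqrt(550) = 20*sqrt(22); 4*sqrt(792) = 24*sqrt(22); 4*sqrt(352) = 16*sqrt(22)

-12*sqrt(22) - 5*sqrt(14)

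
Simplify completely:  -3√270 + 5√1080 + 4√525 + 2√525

3√270 = 9*√30; 5√1080 = 30*√30; 4√525 = 20*√21; 2√525 = 10*√21

21*√30 + 30*√21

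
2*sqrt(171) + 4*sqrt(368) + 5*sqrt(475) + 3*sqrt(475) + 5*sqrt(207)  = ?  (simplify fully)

31*sqrt(23) + 46*sqrt(19)

2*sqrt(171) = 6*sqrt(19); 4*sqrt(368) = 16*sqrt(23); 5*sqrt(475) = 25*sqrt(19); 3*sqrt(475) = 15*sqrt(19); 5*sqrt(207) = 15*sqrt(23)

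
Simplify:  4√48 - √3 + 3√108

33*√3

4√48 = 16*√3; √3 = √3; 3√108 = 18*√3
Combine: (16 - 1 + 18)·√3 = 33*√3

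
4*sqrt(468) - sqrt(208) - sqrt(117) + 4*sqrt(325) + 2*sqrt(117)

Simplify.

43*sqrt(13)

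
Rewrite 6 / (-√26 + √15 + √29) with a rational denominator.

Group as (√15 + √29) - √26; multiply by (√15 + √29) + √26, then rationalise the remaining surd.

(-9*√26 + 6*√29 + 20*√15 + √11310)/118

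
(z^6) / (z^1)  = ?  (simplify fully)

z^5

Quotient: z^5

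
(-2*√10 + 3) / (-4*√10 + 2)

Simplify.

Multiply numerator and denominator by 2 + 4*√10.
Denominator becomes -156; numerator becomes -74 + 8*√10.

(-4*√10 + 37)/78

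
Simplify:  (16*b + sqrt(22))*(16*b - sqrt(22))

256*b^2 - 22

(16*b)^2 - (sqrt(22))^2 = 256*b^2 - 22.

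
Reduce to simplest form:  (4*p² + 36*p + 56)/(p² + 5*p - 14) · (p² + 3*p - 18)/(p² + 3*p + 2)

(4*p² + 12*p - 72)/(p² - p - 2)

Factor: 4*p² + 36*p + 56 = 4·(p + 7)·(p + 2);  p² + 5*p - 14 = (p + 7)·(p - 2);  p² + 3*p - 18 = (p - 3)·(p + 6);  p² + 3*p + 2 = (p + 2)·(p + 1)
Cancel the common factors (p + 7), (p + 2).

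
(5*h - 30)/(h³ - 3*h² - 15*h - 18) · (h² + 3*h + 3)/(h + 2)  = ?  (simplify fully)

Factor: 5*h - 30 = 5·(h - 6);  h³ - 3*h² - 15*h - 18 = (h² + 3*h + 3)·(h - 6)
Cancel the common factors (h² + 3*h + 3), (h - 6).

5/(h + 2)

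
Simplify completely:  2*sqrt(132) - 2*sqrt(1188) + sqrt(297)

2*sqrt(132) = 4*sqrt(33); 2*sqrt(1188) = 12*sqrt(33); sqrt(297) = 3*sqrt(33)
Combine: (4 - 12 + 3)·sqrt(33) = -5*sqrt(33)

-5*sqrt(33)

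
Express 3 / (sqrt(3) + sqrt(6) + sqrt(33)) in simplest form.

(-5*sqrt(6) - 6*sqrt(3) + sqrt(66) + 4*sqrt(33))/28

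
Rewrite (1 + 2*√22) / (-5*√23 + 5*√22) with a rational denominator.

Multiply numerator and denominator by 5*√22 + 5*√23.
Denominator becomes -25; numerator becomes 5*√22 + 5*√23 + 220 + 10*√506.

(-2*√506 - 44 - √23 - √22)/5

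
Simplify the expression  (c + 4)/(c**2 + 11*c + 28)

1/(c + 7)

Factor: c**2 + 11*c + 28 = (c + 7)*(c + 4)
Cancel the common factor (c + 4).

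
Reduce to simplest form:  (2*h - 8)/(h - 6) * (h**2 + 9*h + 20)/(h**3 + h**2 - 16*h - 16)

(2*h + 10)/(h**2 - 5*h - 6)

Factor: 2*h - 8 = 2*(h - 4);  h**2 + 9*h + 20 = (h + 5)*(h + 4);  h**3 + h**2 - 16*h - 16 = (h - 4)*(h + 4)*(h + 1)
Cancel the common factors (h + 4), (h - 4).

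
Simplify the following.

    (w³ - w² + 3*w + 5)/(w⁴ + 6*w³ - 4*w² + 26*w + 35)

1/(w + 7)

Factor: w³ - w² + 3*w + 5 = (w + 1)·(w² - 2*w + 5);  w⁴ + 6*w³ - 4*w² + 26*w + 35 = (w² - 2*w + 5)·(w + 7)·(w + 1)
Cancel the common factors (w² - 2*w + 5), (w + 1).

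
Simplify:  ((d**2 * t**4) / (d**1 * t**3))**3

d**3*t**3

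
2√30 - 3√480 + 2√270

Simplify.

2√30 = 2*√30; 3√480 = 12*√30; 2√270 = 6*√30
Combine: (2 - 12 + 6)·√30 = -4*√30

-4*√30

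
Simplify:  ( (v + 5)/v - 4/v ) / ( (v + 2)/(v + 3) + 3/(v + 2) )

Numerator: (v + 5)/v - 4/v = (v + 1)/v
Denominator: (v + 2)/(v + 3) + 3/(v + 2) = (v² + 7*v + 13)/(v² + 5*v + 6)
Divide: ((v + 1)/v) · ((v² + 5*v + 6)/(v² + 7*v + 13)) = (v³ + 6*v² + 11*v + 6)/(v³ + 7*v² + 13*v)

(v³ + 6*v² + 11*v + 6)/(v³ + 7*v² + 13*v)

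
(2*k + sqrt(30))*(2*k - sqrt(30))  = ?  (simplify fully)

4*k^2 - 30

(2*k)^2 - (sqrt(30))^2 = 4*k^2 - 30.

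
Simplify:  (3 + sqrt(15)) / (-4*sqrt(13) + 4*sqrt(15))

Multiply numerator and denominator by 4*sqrt(13) + 4*sqrt(15).
Denominator becomes 32; numerator becomes 12*sqrt(13) + 12*sqrt(15) + 4*sqrt(195) + 60.

(3*sqrt(13) + 3*sqrt(15) + sqrt(195) + 15)/8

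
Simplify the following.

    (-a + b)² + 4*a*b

(a + b)²

Expanding gives a² + 2*a*b + b², a perfect square.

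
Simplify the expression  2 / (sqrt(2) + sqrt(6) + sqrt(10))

(-2*sqrt(30) - sqrt(10) + 3*sqrt(6) + 7*sqrt(2))/11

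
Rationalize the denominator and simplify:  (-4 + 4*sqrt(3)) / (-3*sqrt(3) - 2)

Multiply numerator and denominator by -2 + 3*sqrt(3).
Denominator becomes -23; numerator becomes -20*sqrt(3) + 44.

(-44 + 20*sqrt(3))/23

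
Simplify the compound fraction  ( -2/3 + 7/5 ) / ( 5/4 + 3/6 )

44/105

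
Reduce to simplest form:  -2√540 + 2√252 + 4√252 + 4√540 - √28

2√540 = 12*√15; 2√252 = 12*√7; 4√252 = 24*√7; 4√540 = 24*√15; √28 = 2*√7

12*√15 + 34*√7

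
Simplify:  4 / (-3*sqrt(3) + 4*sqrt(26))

Multiply numerator and denominator by 3*sqrt(3) + 4*sqrt(26).
Denominator becomes 389; numerator becomes 12*sqrt(3) + 16*sqrt(26).

(12*sqrt(3) + 16*sqrt(26))/389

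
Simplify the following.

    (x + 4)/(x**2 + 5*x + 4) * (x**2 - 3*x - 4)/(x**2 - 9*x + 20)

1/(x - 5)

Factor: x**2 + 5*x + 4 = (x + 4)*(x + 1);  x**2 - 3*x - 4 = (x + 1)*(x - 4);  x**2 - 9*x + 20 = (x - 4)*(x - 5)
Cancel the common factors (x + 1), (x - 4), (x + 4).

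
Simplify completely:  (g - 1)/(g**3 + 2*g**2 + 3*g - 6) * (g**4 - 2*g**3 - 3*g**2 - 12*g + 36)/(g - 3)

Factor: g**3 + 2*g**2 + 3*g - 6 = (g**2 + 3*g + 6)*(g - 1);  g**4 - 2*g**3 - 3*g**2 - 12*g + 36 = (g - 3)*(g**2 + 3*g + 6)*(g - 2)
Cancel the common factors (g**2 + 3*g + 6), (g - 1), (g - 3).

g - 2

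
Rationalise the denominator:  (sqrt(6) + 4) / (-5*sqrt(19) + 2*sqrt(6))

(-20*sqrt(19) - 5*sqrt(114) - 8*sqrt(6) - 12)/451

Multiply numerator and denominator by 2*sqrt(6) + 5*sqrt(19).
Denominator becomes -451; numerator becomes 12 + 8*sqrt(6) + 5*sqrt(114) + 20*sqrt(19).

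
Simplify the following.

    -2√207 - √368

-10*√23

2√207 = 6*√23; √368 = 4*√23
Combine: (-6 - 4)·√23 = -10*√23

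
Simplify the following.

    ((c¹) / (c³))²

Inside the bracket: (c^-2)
Raise to the power 2: (c^-4)

c^(-4)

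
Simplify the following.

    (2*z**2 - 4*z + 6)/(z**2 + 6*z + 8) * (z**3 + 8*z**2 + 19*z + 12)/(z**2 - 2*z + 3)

(2*z**2 + 8*z + 6)/(z + 2)

Factor: 2*z**2 - 4*z + 6 = 2*(z**2 - 2*z + 3);  z**2 + 6*z + 8 = (z + 4)*(z + 2);  z**3 + 8*z**2 + 19*z + 12 = (z + 1)*(z + 3)*(z + 4)
Cancel the common factors (z**2 - 2*z + 3), (z + 4).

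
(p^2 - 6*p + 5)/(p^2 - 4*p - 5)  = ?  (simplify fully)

Factor: p^2 - 6*p + 5 = (p - 1)*(p - 5);  p^2 - 4*p - 5 = (p - 5)*(p + 1)
Cancel the common factor (p - 5).

(p - 1)/(p + 1)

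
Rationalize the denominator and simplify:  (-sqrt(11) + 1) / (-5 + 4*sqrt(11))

(-39 - sqrt(11))/151

Multiply numerator and denominator by -4*sqrt(11) - 5.
Denominator becomes -151; numerator becomes sqrt(11) + 39.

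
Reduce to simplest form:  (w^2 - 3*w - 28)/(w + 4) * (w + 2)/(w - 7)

Factor: w^2 - 3*w - 28 = (w - 7)*(w + 4)
Cancel the common factors (w - 7), (w + 4).

w + 2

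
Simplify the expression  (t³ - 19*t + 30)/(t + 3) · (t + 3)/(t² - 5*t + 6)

t + 5

Factor: t³ - 19*t + 30 = (t - 2)·(t - 3)·(t + 5);  t² - 5*t + 6 = (t - 3)·(t - 2)
Cancel the common factors (t + 3), (t - 3), (t - 2).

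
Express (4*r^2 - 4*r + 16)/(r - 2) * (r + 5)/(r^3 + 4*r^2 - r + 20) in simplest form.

Factor: 4*r^2 - 4*r + 16 = 4*(r^2 - r + 4);  r^3 + 4*r^2 - r + 20 = (r + 5)*(r^2 - r + 4)
Cancel the common factors (r^2 - r + 4), (r + 5).

4/(r - 2)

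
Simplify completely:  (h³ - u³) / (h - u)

h² + h*u + u²

h^3 - u^3 = (h - u)(h² + h*u + u²).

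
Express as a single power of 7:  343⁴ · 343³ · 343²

7^27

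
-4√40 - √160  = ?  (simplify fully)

-12*√10

4√40 = 8*√10; √160 = 4*√10
Combine: (-8 - 4)·√10 = -12*√10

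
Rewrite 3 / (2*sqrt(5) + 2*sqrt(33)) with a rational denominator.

Multiply numerator and denominator by -2*sqrt(33) + 2*sqrt(5).
Denominator becomes -112; numerator becomes -6*sqrt(33) + 6*sqrt(5).

(-3*sqrt(5) + 3*sqrt(33))/56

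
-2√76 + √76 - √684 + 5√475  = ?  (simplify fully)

17*√19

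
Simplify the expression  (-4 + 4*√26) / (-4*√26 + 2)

(-102 + 2*√26)/103

Multiply numerator and denominator by 2 + 4*√26.
Denominator becomes -412; numerator becomes -8*√26 + 408.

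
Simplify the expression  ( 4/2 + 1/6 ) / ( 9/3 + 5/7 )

7/12

Numerator: 4/2 + 1/6 = 13/6
Denominator: 9/3 + 5/7 = 26/7
Divide: (13/6) · (7/26) = 7/12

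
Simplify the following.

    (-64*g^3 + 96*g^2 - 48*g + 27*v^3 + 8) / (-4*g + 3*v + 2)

Factor as (a-b)(a^2+ab+b^2) with a=(3*v), b=(4*g - 2).

16*g^2 + 12*g*v - 16*g + 9*v^2 - 6*v + 4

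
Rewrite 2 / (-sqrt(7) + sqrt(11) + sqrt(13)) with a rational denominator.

Group as (sqrt(11) + sqrt(13)) - sqrt(7); multiply by (sqrt(11) + sqrt(13)) + sqrt(7), then rationalise the remaining surd.

(-34*sqrt(7) + 10*sqrt(13) + 18*sqrt(11) + 4*sqrt(1001))/283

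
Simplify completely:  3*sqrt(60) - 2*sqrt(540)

-6*sqrt(15)

3*sqrt(60) = 6*sqrt(15); 2*sqrt(540) = 12*sqrt(15)
Combine: (6 - 12)·sqrt(15) = -6*sqrt(15)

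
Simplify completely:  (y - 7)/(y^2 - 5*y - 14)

1/(y + 2)

Factor: y^2 - 5*y - 14 = (y - 7)*(y + 2)
Cancel the common factor (y - 7).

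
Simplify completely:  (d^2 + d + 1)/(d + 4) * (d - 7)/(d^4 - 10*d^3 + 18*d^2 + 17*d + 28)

Factor: d^4 - 10*d^3 + 18*d^2 + 17*d + 28 = (d - 4)*(d^2 + d + 1)*(d - 7)
Cancel the common factors (d^2 + d + 1), (d - 7).

1/(d^2 - 16)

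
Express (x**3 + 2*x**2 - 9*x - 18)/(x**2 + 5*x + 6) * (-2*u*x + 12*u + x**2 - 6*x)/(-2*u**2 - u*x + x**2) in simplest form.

Factor: x**3 + 2*x**2 - 9*x - 18 = (x + 2)*(x - 3)*(x + 3);  x**2 + 5*x + 6 = (x + 2)*(x + 3);  -2*u*x + 12*u + x**2 - 6*x = (x - 6)*(-2*u + x);  -2*u**2 - u*x + x**2 = (-2*u + x)*(u + x)
Cancel the common factors (-2*u + x), (x + 2), (x + 3).

(x**2 - 9*x + 18)/(u + x)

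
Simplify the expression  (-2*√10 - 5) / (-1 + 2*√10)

Multiply numerator and denominator by -2*√10 - 1.
Denominator becomes -39; numerator becomes 12*√10 + 45.

(-15 - 4*√10)/13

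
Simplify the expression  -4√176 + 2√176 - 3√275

4√176 = 16*√11; 2√176 = 8*√11; 3√275 = 15*√11
Combine: (-16 + 8 - 15)·√11 = -23*√11

-23*√11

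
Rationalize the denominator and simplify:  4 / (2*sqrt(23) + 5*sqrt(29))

(-8*sqrt(23) + 20*sqrt(29))/633

Multiply numerator and denominator by -5*sqrt(29) + 2*sqrt(23).
Denominator becomes -633; numerator becomes -20*sqrt(29) + 8*sqrt(23).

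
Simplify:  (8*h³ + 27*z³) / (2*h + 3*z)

(2*h)^3 + (3*z)^3 = (2*h + 3*z)(4*h² - 6*h*z + 9*z²).

4*h² - 6*h*z + 9*z²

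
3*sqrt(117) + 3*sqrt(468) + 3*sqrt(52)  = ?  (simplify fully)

3*sqrt(117) = 9*sqrt(13); 3*sqrt(468) = 18*sqrt(13); 3*sqrt(52) = 6*sqrt(13)
Combine: (9 + 18 + 6)·sqrt(13) = 33*sqrt(13)

33*sqrt(13)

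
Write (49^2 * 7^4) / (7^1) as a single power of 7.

7^7

49^2 = 7^4; 7^4 = 7^4; 7^1 = 7^1
Combine exponents: 7^7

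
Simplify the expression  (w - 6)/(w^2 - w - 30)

Factor: w^2 - w - 30 = (w - 6)*(w + 5)
Cancel the common factor (w - 6).

1/(w + 5)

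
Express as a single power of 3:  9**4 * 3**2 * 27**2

3**16

9**4 = 3**8; 3**2 = 3**2; 27**2 = 3**6
Combine exponents: 3**16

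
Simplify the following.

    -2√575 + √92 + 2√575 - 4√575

-18*√23

2√575 = 10*√23; √92 = 2*√23; 2√575 = 10*√23; 4√575 = 20*√23
Combine: (-10 + 2 + 10 - 20)·√23 = -18*√23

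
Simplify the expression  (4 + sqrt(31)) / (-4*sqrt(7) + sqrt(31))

Multiply numerator and denominator by sqrt(31) + 4*sqrt(7).
Denominator becomes -81; numerator becomes 4*sqrt(31) + 31 + 16*sqrt(7) + 4*sqrt(217).

(-4*sqrt(217) - 16*sqrt(7) - 31 - 4*sqrt(31))/81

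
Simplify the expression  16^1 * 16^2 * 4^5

16^1 = 2^4; 16^2 = 2^8; 4^5 = 2^10
Combine exponents: 2^22

2^22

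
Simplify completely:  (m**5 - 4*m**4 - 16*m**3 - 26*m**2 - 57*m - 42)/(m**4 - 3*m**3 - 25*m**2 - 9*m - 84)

Factor: m**5 - 4*m**4 - 16*m**3 - 26*m**2 - 57*m - 42 = (m + 2)*(m + 1)*(m - 7)*(m**2 + 3);  m**4 - 3*m**3 - 25*m**2 - 9*m - 84 = (m - 7)*(m + 4)*(m**2 + 3)
Cancel the common factors (m**2 + 3), (m - 7).

(m**2 + 3*m + 2)/(m + 4)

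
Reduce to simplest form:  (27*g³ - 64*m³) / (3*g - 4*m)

(3*g)^3 - (4*m)^3 = (3*g - 4*m)(9*g² + 12*g*m + 16*m²).

9*g² + 12*g*m + 16*m²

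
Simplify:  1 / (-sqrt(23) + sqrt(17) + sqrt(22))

Group as (sqrt(17) + sqrt(22)) - sqrt(23); multiply by (sqrt(17) + sqrt(22)) + sqrt(23), then rationalise the remaining surd.

(-8*sqrt(23) + 9*sqrt(22) + 14*sqrt(17) + sqrt(8602))/620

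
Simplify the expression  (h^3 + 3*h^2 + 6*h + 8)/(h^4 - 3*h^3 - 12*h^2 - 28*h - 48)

1/(h - 6)

Factor: h^3 + 3*h^2 + 6*h + 8 = (h^2 + h + 4)*(h + 2);  h^4 - 3*h^3 - 12*h^2 - 28*h - 48 = (h - 6)*(h + 2)*(h^2 + h + 4)
Cancel the common factors (h^2 + h + 4), (h + 2).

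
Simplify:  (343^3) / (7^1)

343^3 = 7^9; 7^1 = 7^1
Combine exponents: 7^8

7^8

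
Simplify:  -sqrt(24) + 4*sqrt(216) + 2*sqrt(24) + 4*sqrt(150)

sqrt(24) = 2*sqrt(6); 4*sqrt(216) = 24*sqrt(6); 2*sqrt(24) = 4*sqrt(6); 4*sqrt(150) = 20*sqrt(6)
Combine: (-2 + 24 + 4 + 20)·sqrt(6) = 46*sqrt(6)

46*sqrt(6)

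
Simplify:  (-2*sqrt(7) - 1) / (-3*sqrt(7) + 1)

(5*sqrt(7) + 43)/62

Multiply numerator and denominator by 1 + 3*sqrt(7).
Denominator becomes -62; numerator becomes -43 - 5*sqrt(7).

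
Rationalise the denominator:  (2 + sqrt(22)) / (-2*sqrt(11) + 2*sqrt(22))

Multiply numerator and denominator by 2*sqrt(11) + 2*sqrt(22).
Denominator becomes 44; numerator becomes 4*sqrt(11) + 4*sqrt(22) + 22*sqrt(2) + 44.

(2*sqrt(11) + 2*sqrt(22) + 11*sqrt(2) + 22)/22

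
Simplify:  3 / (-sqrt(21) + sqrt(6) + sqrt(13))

Group as (sqrt(6) + sqrt(13)) - sqrt(21); multiply by (sqrt(6) + sqrt(13)) + sqrt(21), then rationalise the remaining surd.

(3*sqrt(21) + 21*sqrt(13) + 42*sqrt(6) + 9*sqrt(182))/154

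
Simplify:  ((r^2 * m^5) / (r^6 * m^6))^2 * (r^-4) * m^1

1/(m*r^12)

Inside the bracket: (r^-4) * (m^-1)
Raise to the power 2: (r^-8) * (m^-2)
Multiply by (r^-4) * m^1: add exponents.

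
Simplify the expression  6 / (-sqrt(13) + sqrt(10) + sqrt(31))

(-14*sqrt(13) - 4*sqrt(31) + 17*sqrt(10) + sqrt(4030))/38

Group as (sqrt(10) + sqrt(31)) - sqrt(13); multiply by (sqrt(10) + sqrt(31)) + sqrt(13), then rationalise the remaining surd.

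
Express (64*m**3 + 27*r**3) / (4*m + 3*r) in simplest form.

16*m**2 - 12*m*r + 9*r**2

(4*m)**3 + (3*r)**3 = (4*m + 3*r)(16*m**2 - 12*m*r + 9*r**2).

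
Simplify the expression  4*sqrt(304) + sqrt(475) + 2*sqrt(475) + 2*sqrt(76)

4*sqrt(304) = 16*sqrt(19); sqrt(475) = 5*sqrt(19); 2*sqrt(475) = 10*sqrt(19); 2*sqrt(76) = 4*sqrt(19)
Combine: (16 + 5 + 10 + 4)·sqrt(19) = 35*sqrt(19)

35*sqrt(19)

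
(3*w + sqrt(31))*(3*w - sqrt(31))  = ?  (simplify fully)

Product of conjugates: (P+Q)(P-Q) = P^2 - Q^2.

9*w^2 - 31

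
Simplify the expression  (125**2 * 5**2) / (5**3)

125**2 = 5**6; 5**2 = 5**2; 5**3 = 5**3
Combine exponents: 5**5

5**5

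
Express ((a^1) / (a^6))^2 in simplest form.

Inside the bracket: (a^-5)
Raise to the power 2: (a^-10)

a^(-10)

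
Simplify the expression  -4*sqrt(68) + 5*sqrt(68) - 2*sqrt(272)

-6*sqrt(17)

4*sqrt(68) = 8*sqrt(17); 5*sqrt(68) = 10*sqrt(17); 2*sqrt(272) = 8*sqrt(17)
Combine: (-8 + 10 - 8)·sqrt(17) = -6*sqrt(17)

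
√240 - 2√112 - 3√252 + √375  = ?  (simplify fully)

√240 = 4*√15; 2√112 = 8*√7; 3√252 = 18*√7; √375 = 5*√15

-26*√7 + 9*√15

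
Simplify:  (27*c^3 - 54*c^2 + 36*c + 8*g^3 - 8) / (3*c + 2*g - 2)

9*c^2 - 6*c*g - 12*c + 4*g^2 + 4*g + 4

Apply the sum-of-cubes factorisation and cancel (3*c + 2*g - 2).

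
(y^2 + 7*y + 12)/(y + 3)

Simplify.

Factor: y^2 + 7*y + 12 = (y + 3)*(y + 4)
Cancel the common factor (y + 3).

y + 4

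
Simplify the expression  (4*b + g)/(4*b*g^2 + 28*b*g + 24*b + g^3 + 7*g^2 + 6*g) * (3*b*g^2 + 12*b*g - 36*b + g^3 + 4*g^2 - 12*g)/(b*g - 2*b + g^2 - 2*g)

Factor: 4*b*g^2 + 28*b*g + 24*b + g^3 + 7*g^2 + 6*g = (4*b + g)*(g + 1)*(g + 6);  3*b*g^2 + 12*b*g - 36*b + g^3 + 4*g^2 - 12*g = (g - 2)*(3*b + g)*(g + 6);  b*g - 2*b + g^2 - 2*g = (b + g)*(g - 2)
Cancel the common factors (4*b + g), (g - 2), (g + 6).

(3*b + g)/(b*g + b + g^2 + g)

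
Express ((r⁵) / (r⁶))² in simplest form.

Inside the bracket: (r^-1)
Raise to the power 2: (r^-2)

r^(-2)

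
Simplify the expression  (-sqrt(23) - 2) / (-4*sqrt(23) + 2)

Multiply numerator and denominator by 2 + 4*sqrt(23).
Denominator becomes -364; numerator becomes -96 - 10*sqrt(23).

(5*sqrt(23) + 48)/182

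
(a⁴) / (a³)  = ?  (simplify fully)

Quotient: a¹

a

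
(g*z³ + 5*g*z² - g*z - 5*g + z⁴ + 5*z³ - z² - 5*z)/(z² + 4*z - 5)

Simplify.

g*z + g + z² + z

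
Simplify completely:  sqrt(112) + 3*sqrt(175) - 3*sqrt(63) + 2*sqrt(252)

sqrt(112) = 4*sqrt(7); 3*sqrt(175) = 15*sqrt(7); 3*sqrt(63) = 9*sqrt(7); 2*sqrt(252) = 12*sqrt(7)
Combine: (4 + 15 - 9 + 12)·sqrt(7) = 22*sqrt(7)

22*sqrt(7)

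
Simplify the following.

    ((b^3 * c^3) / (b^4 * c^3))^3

Inside the bracket: (b^-1)
Raise to the power 3: (b^-3)

b^(-3)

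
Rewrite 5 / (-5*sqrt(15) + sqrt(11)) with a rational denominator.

(-25*sqrt(15) - 5*sqrt(11))/364

Multiply numerator and denominator by sqrt(11) + 5*sqrt(15).
Denominator becomes -364; numerator becomes 5*sqrt(11) + 25*sqrt(15).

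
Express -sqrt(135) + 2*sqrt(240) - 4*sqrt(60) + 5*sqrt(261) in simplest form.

-3*sqrt(15) + 15*sqrt(29)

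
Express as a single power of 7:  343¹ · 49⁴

343¹ = 7^3; 49⁴ = 7^8
Combine exponents: 7^11

7^11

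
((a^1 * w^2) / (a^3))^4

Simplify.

w^8/a^8

Inside the bracket: (a^-2) * w^2
Raise to the power 4: (a^-8) * w^8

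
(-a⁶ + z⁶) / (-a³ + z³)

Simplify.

Factor z^6 - a^6 and cancel (-a³ + z³).

a³ + z³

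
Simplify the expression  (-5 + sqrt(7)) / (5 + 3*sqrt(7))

(-10*sqrt(7) + 23)/19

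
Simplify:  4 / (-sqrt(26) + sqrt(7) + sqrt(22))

Group as (sqrt(7) + sqrt(22)) - sqrt(26); multiply by (sqrt(7) + sqrt(22)) + sqrt(26), then rationalise the remaining surd.

(-12*sqrt(26) + 44*sqrt(22) + 164*sqrt(7) + 16*sqrt(1001))/607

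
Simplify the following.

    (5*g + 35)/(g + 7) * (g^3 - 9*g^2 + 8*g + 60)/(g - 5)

5*g^2 - 20*g - 60

Factor: 5*g + 35 = 5*(g + 7);  g^3 - 9*g^2 + 8*g + 60 = (g - 6)*(g + 2)*(g - 5)
Cancel the common factors (g + 7), (g - 5).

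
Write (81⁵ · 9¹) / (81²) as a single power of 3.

81⁵ = 3^20; 9¹ = 3^2; 81² = 3^8
Combine exponents: 3^14

3^14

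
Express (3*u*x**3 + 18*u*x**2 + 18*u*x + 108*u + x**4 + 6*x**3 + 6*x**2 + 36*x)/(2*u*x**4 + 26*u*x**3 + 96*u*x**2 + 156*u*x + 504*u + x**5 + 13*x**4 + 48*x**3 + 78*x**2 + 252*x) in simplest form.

(3*u + x)/(2*u*x + 14*u + x**2 + 7*x)

Factor: 3*u*x**3 + 18*u*x**2 + 18*u*x + 108*u + x**4 + 6*x**3 + 6*x**2 + 36*x = (x + 6)*(x**2 + 6)*(3*u + x);  2*u*x**4 + 26*u*x**3 + 96*u*x**2 + 156*u*x + 504*u + x**5 + 13*x**4 + 48*x**3 + 78*x**2 + 252*x = (x**2 + 6)*(2*u + x)*(x + 6)*(x + 7)
Cancel the common factors (x**2 + 6), (x + 6).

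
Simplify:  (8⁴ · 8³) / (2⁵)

2^16

8⁴ = 2^12; 8³ = 2^9; 2⁵ = 2^5
Combine exponents: 2^16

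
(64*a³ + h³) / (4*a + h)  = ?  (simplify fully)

16*a² - 4*a*h + h²

h^3 + (4*a)^3 = (4*a + h)(16*a² - 4*a*h + h²).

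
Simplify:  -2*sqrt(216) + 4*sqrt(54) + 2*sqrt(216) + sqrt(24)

2*sqrt(216) = 12*sqrt(6); 4*sqrt(54) = 12*sqrt(6); 2*sqrt(216) = 12*sqrt(6); sqrt(24) = 2*sqrt(6)
Combine: (-12 + 12 + 12 + 2)·sqrt(6) = 14*sqrt(6)

14*sqrt(6)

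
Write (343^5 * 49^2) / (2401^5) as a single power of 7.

343^5 = 7^15; 49^2 = 7^4; 2401^5 = 7^20
Combine exponents: 7^(-1)

7^(-1)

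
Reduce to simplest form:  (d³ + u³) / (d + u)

Apply the sum-of-cubes factorisation and cancel (d + u).

d² - d*u + u²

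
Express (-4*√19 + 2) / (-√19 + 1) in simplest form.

(√19 + 37)/9

Multiply numerator and denominator by 1 + √19.
Denominator becomes -18; numerator becomes -74 - 2*√19.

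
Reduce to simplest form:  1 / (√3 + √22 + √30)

(-12*√55 - 5*√30 + 11*√22 + 49*√3)/239

Group as (√3 + √22) + √30; multiply by (√3 + √22) - √30, then rationalise the remaining surd.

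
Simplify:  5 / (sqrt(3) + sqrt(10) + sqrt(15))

(-75*sqrt(2) - 5*sqrt(15) + 20*sqrt(10) + 55*sqrt(3))/58

Group as (sqrt(3) + sqrt(15)) + sqrt(10); multiply by (sqrt(3) + sqrt(15)) - sqrt(10), then rationalise the remaining surd.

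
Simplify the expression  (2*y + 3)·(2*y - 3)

4*y² - 9

(2*y)^2 - (3)^2 = 4*y² - 9.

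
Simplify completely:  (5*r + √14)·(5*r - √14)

Difference of squares with P = 5*r, Q = √14.

25*r² - 14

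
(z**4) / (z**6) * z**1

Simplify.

1/z

Quotient: (z**-2)
Multiply by z**1: add exponents.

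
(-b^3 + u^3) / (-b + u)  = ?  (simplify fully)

b^2 + b*u + u^2

Factor as (a-b)(a^2+ab+b^2) with a=u, b=b.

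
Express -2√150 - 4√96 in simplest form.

-26*√6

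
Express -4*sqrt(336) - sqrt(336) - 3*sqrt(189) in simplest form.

-29*sqrt(21)

4*sqrt(336) = 16*sqrt(21); sqrt(336) = 4*sqrt(21); 3*sqrt(189) = 9*sqrt(21)
Combine: (-16 - 4 - 9)·sqrt(21) = -29*sqrt(21)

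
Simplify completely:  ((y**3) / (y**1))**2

y**4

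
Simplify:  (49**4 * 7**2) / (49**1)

7**8

49**4 = 7**8; 7**2 = 7**2; 49**1 = 7**2
Combine exponents: 7**8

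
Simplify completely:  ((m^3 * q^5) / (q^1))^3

m^9*q^12

Inside the bracket: m^3 * q^4
Raise to the power 3: m^9 * q^12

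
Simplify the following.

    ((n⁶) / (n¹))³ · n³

n^18

Inside the bracket: n⁵
Raise to the power 3: n^15
Multiply by n³: add exponents.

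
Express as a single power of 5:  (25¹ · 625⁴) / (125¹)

25¹ = 5^2; 625⁴ = 5^16; 125¹ = 5^3
Combine exponents: 5^15

5^15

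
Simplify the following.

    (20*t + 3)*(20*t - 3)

(20*t)^2 - (3)^2 = 400*t^2 - 9.

400*t^2 - 9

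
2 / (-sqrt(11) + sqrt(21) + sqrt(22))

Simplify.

Group as (sqrt(21) + sqrt(22)) - sqrt(11); multiply by (sqrt(21) + sqrt(22)) + sqrt(11), then rationalise the remaining surd.

(-16*sqrt(11) + 5*sqrt(22) + 6*sqrt(21) + 11*sqrt(42))/206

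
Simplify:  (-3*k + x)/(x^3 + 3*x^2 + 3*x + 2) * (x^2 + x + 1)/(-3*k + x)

1/(x + 2)

Factor: x^3 + 3*x^2 + 3*x + 2 = (x^2 + x + 1)*(x + 2)
Cancel the common factors (x^2 + x + 1), (-3*k + x).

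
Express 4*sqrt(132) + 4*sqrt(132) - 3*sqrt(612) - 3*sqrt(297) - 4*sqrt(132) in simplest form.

-18*sqrt(17) - sqrt(33)

4*sqrt(132) = 8*sqrt(33); 4*sqrt(132) = 8*sqrt(33); 3*sqrt(612) = 18*sqrt(17); 3*sqrt(297) = 9*sqrt(33); 4*sqrt(132) = 8*sqrt(33)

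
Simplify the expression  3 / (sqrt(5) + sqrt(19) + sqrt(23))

Group as (sqrt(5) + sqrt(19)) + sqrt(23); multiply by (sqrt(5) + sqrt(19)) - sqrt(23), then rationalise the remaining surd.

(-6*sqrt(2185) + 3*sqrt(23) + 27*sqrt(19) + 111*sqrt(5))/379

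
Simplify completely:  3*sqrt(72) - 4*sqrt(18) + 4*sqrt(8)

3*sqrt(72) = 18*sqrt(2); 4*sqrt(18) = 12*sqrt(2); 4*sqrt(8) = 8*sqrt(2)
Combine: (18 - 12 + 8)·sqrt(2) = 14*sqrt(2)

14*sqrt(2)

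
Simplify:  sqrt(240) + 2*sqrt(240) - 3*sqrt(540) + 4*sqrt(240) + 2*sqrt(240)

18*sqrt(15)

sqrt(240) = 4*sqrt(15); 2*sqrt(240) = 8*sqrt(15); 3*sqrt(540) = 18*sqrt(15); 4*sqrt(240) = 16*sqrt(15); 2*sqrt(240) = 8*sqrt(15)
Combine: (4 + 8 - 18 + 16 + 8)·sqrt(15) = 18*sqrt(15)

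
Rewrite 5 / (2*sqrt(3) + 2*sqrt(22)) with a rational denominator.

(-5*sqrt(3) + 5*sqrt(22))/38

Multiply numerator and denominator by -2*sqrt(22) + 2*sqrt(3).
Denominator becomes -76; numerator becomes -10*sqrt(22) + 10*sqrt(3).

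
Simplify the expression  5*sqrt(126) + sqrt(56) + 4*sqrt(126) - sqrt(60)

5*sqrt(126) = 15*sqrt(14); sqrt(56) = 2*sqrt(14); 4*sqrt(126) = 12*sqrt(14); sqrt(60) = 2*sqrt(15)

-2*sqrt(15) + 29*sqrt(14)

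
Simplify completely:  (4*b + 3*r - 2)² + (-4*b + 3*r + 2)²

32*b² - 32*b + 18*r² + 8

Binomially expand both and collect terms in (3*r), (4*b - 2).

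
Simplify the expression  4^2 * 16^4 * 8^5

2^35

4^2 = 2^4; 16^4 = 2^16; 8^5 = 2^15
Combine exponents: 2^35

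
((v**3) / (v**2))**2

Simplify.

Inside the bracket: v**1
Raise to the power 2: v**2

v**2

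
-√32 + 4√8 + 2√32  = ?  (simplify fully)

√32 = 4*√2; 4√8 = 8*√2; 2√32 = 8*√2
Combine: (-4 + 8 + 8)·√2 = 12*√2

12*√2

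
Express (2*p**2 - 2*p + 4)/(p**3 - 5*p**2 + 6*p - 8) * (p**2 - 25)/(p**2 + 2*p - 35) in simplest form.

(2*p + 10)/(p**2 + 3*p - 28)

Factor: 2*p**2 - 2*p + 4 = 2*(p**2 - p + 2);  p**3 - 5*p**2 + 6*p - 8 = (p**2 - p + 2)*(p - 4);  p**2 - 25 = (p - 5)*(p + 5);  p**2 + 2*p - 35 = (p - 5)*(p + 7)
Cancel the common factors (p**2 - p + 2), (p - 5).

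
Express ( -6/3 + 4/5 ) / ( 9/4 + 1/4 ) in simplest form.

-12/25

Numerator: -6/3 + 4/5 = -6/5
Denominator: 9/4 + 1/4 = 5/2
Divide: (-6/5) · (2/5) = -12/25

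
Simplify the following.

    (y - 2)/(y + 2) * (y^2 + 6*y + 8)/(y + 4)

Factor: y^2 + 6*y + 8 = (y + 4)*(y + 2)
Cancel the common factors (y + 4), (y + 2).

y - 2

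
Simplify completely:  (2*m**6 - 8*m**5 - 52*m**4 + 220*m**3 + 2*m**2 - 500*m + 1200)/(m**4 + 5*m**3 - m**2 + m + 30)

Factor: 2*m**6 - 8*m**5 - 52*m**4 + 220*m**3 + 2*m**2 - 500*m + 1200 = 2*(m - 4)*(m**2 - 2*m + 3)*(m - 5)*(m + 5)*(m + 2);  m**4 + 5*m**3 - m**2 + m + 30 = (m + 5)*(m + 2)*(m**2 - 2*m + 3)
Cancel the common factors (m**2 - 2*m + 3), (m + 5), (m + 2).

2*m**2 - 18*m + 40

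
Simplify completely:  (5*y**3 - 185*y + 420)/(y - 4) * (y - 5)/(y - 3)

Factor: 5*y**3 - 185*y + 420 = 5*(y - 4)*(y - 3)*(y + 7)
Cancel the common factors (y - 3), (y - 4).

5*y**2 + 10*y - 175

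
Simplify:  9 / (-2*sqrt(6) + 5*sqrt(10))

(18*sqrt(6) + 45*sqrt(10))/226

Multiply numerator and denominator by 2*sqrt(6) + 5*sqrt(10).
Denominator becomes 226; numerator becomes 18*sqrt(6) + 45*sqrt(10).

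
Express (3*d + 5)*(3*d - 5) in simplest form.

9*d^2 - 25

(3*d)^2 - (5)^2 = 9*d^2 - 25.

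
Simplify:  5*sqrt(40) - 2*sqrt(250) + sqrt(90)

3*sqrt(10)

5*sqrt(40) = 10*sqrt(10); 2*sqrt(250) = 10*sqrt(10); sqrt(90) = 3*sqrt(10)
Combine: (10 - 10 + 3)·sqrt(10) = 3*sqrt(10)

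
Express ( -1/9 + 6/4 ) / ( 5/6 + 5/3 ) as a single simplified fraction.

Numerator: -1/9 + 6/4 = 25/18
Denominator: 5/6 + 5/3 = 5/2
Divide: (25/18) · (2/5) = 5/9

5/9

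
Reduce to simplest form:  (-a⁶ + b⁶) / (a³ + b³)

-a³ + b³

Difference of sixth powers: factor out (a³ + b³).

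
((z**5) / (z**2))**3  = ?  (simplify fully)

Inside the bracket: z**3
Raise to the power 3: z**9

z**9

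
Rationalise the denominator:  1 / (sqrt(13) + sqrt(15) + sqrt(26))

Group as (sqrt(13) + sqrt(15)) + sqrt(26); multiply by (sqrt(13) + sqrt(15)) - sqrt(26), then rationalise the remaining surd.

(-13*sqrt(30) + sqrt(26) + 12*sqrt(15) + 14*sqrt(13))/388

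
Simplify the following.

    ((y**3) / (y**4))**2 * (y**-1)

y**(-3)

Inside the bracket: (y**-1)
Raise to the power 2: (y**-2)
Multiply by (y**-1): add exponents.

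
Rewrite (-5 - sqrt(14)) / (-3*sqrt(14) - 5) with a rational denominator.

Multiply numerator and denominator by -5 + 3*sqrt(14).
Denominator becomes -101; numerator becomes -10*sqrt(14) - 17.

(17 + 10*sqrt(14))/101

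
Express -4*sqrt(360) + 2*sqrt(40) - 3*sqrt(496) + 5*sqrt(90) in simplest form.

4*sqrt(360) = 24*sqrt(10); 2*sqrt(40) = 4*sqrt(10); 3*sqrt(496) = 12*sqrt(31); 5*sqrt(90) = 15*sqrt(10)

-12*sqrt(31) - 5*sqrt(10)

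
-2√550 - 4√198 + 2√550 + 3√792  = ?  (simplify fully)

6*√22

2√550 = 10*√22; 4√198 = 12*√22; 2√550 = 10*√22; 3√792 = 18*√22
Combine: (-10 - 12 + 10 + 18)·√22 = 6*√22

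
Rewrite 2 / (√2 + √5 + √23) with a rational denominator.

(-10*√5 - 13*√2 + √230 + 8*√23)/54

Group as (√2 + √23) + √5; multiply by (√2 + √23) - √5, then rationalise the remaining surd.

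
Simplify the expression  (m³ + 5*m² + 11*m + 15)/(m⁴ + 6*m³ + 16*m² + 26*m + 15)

Factor: m³ + 5*m² + 11*m + 15 = (m + 3)·(m² + 2*m + 5);  m⁴ + 6*m³ + 16*m² + 26*m + 15 = (m + 1)·(m² + 2*m + 5)·(m + 3)
Cancel the common factors (m² + 2*m + 5), (m + 3).

1/(m + 1)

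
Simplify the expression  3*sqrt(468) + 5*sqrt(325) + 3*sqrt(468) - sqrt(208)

3*sqrt(468) = 18*sqrt(13); 5*sqrt(325) = 25*sqrt(13); 3*sqrt(468) = 18*sqrt(13); sqrt(208) = 4*sqrt(13)
Combine: (18 + 25 + 18 - 4)·sqrt(13) = 57*sqrt(13)

57*sqrt(13)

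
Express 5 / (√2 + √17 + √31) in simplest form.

(-40*√17 - 115*√2 + 5*√1054 + 30*√31)/4

Group as (√2 + √31) + √17; multiply by (√2 + √31) - √17, then rationalise the remaining surd.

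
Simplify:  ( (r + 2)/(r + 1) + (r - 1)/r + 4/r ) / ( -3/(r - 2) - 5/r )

(-2*r³ - 2*r² + 9*r + 6)/(8*r² - 2*r - 10)

Numerator: (r + 2)/(r + 1) + (r - 1)/r + 4/r = (2*r² + 6*r + 3)/(r² + r)
Denominator: -3/(r - 2) - 5/r = (-8*r + 10)/(r² - 2*r)
Divide: ((2*r² + 6*r + 3)/(r² + r)) · ((r² - 2*r)/(-8*r + 10)) = (-2*r³ - 2*r² + 9*r + 6)/(8*r² - 2*r - 10)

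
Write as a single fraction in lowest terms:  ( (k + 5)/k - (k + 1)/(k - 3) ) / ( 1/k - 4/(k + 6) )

Numerator: (k + 5)/k - (k + 1)/(k - 3) = (k - 15)/(k² - 3*k)
Denominator: 1/k - 4/(k + 6) = (-3*k + 6)/(k² + 6*k)
Divide: ((k - 15)/(k² - 3*k)) · ((k² + 6*k)/(-3*k + 6)) = (-k² + 9*k + 90)/(3*k² - 15*k + 18)

(-k² + 9*k + 90)/(3*k² - 15*k + 18)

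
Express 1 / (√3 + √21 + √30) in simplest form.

Group as (√3 + √21) + √30; multiply by (√3 + √21) - √30, then rationalise the remaining surd.

(-√210 - √30 + 2*√21 + 8*√3)/36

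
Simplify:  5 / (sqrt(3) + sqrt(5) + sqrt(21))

Group as (sqrt(3) + sqrt(5)) + sqrt(21); multiply by (sqrt(3) + sqrt(5)) - sqrt(21), then rationalise the remaining surd.

(-95*sqrt(5) - 115*sqrt(3) + 30*sqrt(35) + 65*sqrt(21))/109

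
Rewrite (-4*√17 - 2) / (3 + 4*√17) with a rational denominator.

Multiply numerator and denominator by -4*√17 + 3.
Denominator becomes -263; numerator becomes -4*√17 + 266.

(-266 + 4*√17)/263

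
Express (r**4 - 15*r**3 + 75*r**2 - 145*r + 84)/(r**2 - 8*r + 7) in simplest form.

Factor: r**4 - 15*r**3 + 75*r**2 - 145*r + 84 = (r - 7)*(r - 1)*(r - 3)*(r - 4);  r**2 - 8*r + 7 = (r - 7)*(r - 1)
Cancel the common factors (r - 7), (r - 1).

r**2 - 7*r + 12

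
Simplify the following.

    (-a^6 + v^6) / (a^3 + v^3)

-a^3 + v^3

Difference of sixth powers: factor out (a^3 + v^3).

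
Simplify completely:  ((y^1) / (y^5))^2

y^(-8)

Inside the bracket: (y^-4)
Raise to the power 2: (y^-8)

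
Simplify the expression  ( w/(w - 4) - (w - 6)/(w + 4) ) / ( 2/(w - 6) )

(7*w^2 - 54*w + 72)/(w^2 - 16)

Numerator: w/(w - 4) - (w - 6)/(w + 4) = (14*w - 24)/(w^2 - 16)
Denominator: 2/(w - 6) = 2/(w - 6)
Divide: ((14*w - 24)/(w^2 - 16)) · (w/2 - 3) = (7*w^2 - 54*w + 72)/(w^2 - 16)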